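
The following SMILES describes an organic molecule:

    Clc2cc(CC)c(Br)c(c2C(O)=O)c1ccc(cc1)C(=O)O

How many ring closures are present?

In SMILES, each pair of matching ring-closure digits denotes one ring-closing bond; the number of such bonds equals the number of independent rings.
Ring-closure bonds here: 2.

2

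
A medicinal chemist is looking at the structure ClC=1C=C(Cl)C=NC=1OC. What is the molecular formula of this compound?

Walk through each heavy atom and fill implicit hydrogens from standard valence (C 4, N 3, O 2, S 2, halogen 1):
  atom 1: Cl (halogen, monovalent) → 0 H
  atom 2: C, bond orders sum to 4 (valence 4) → 0 H
  atom 3: C, bond orders sum to 3 (valence 4) → 1 H
  atom 4: C, bond orders sum to 4 (valence 4) → 0 H
  atom 5: Cl (halogen, monovalent) → 0 H
  atom 6: C, bond orders sum to 3 (valence 4) → 1 H
  atom 7: N, bond orders sum to 3 (valence 3) → 0 H
  atom 8: C, bond orders sum to 4 (valence 4) → 0 H
  atom 9: O, bond orders sum to 2 (valence 2) → 0 H
  atom 10: C, bond orders sum to 1 (valence 4) → 3 H
Totals → C:6, H:5, Cl:2, N:1, O:1.

C6H5Cl2NO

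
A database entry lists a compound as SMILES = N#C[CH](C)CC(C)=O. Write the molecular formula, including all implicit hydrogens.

Walk through each heavy atom and fill implicit hydrogens from standard valence (C 4, N 3, O 2, S 2, halogen 1):
  atom 1: N, bond orders sum to 3 (valence 3) → 0 H
  atom 2: C, bond orders sum to 4 (valence 4) → 0 H
  atom 3: C with explicit H count 1
  atom 4: C, bond orders sum to 1 (valence 4) → 3 H
  atom 5: C, bond orders sum to 2 (valence 4) → 2 H
  atom 6: C, bond orders sum to 4 (valence 4) → 0 H
  atom 7: C, bond orders sum to 1 (valence 4) → 3 H
  atom 8: O, bond orders sum to 2 (valence 2) → 0 H
Totals → C:6, H:9, N:1, O:1.

C6H9NO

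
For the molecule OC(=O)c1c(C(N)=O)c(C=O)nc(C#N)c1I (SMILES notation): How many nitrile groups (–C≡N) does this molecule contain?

The nitrile motif appears at heavy-atom position 14 in the SMILES.
Other groups present: 1 aldehyde, 1 amide, 1 carboxylic acid.
Nitrile count: 1.

1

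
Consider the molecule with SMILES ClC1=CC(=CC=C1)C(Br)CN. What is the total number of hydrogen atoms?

9

Walk through each heavy atom and fill implicit hydrogens from standard valence (C 4, N 3, O 2, S 2, halogen 1):
  atom 1: Cl (halogen, monovalent) → 0 H
  atom 2: C, bond orders sum to 4 (valence 4) → 0 H
  atom 3: C, bond orders sum to 3 (valence 4) → 1 H
  atom 4: C, bond orders sum to 4 (valence 4) → 0 H
  atom 5: C, bond orders sum to 3 (valence 4) → 1 H
  atom 6: C, bond orders sum to 3 (valence 4) → 1 H
  atom 7: C, bond orders sum to 3 (valence 4) → 1 H
  atom 8: C, bond orders sum to 3 (valence 4) → 1 H
  atom 9: Br (halogen, monovalent) → 0 H
  atom 10: C, bond orders sum to 2 (valence 4) → 2 H
  atom 11: N, bond orders sum to 1 (valence 3) → 2 H
Total hydrogens: 9.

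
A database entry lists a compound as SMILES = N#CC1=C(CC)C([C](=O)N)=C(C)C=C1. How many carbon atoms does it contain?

11

Count every carbon token in the SMILES (each C, including those in ring-closure positions and inside branches).
Carbon count: 11.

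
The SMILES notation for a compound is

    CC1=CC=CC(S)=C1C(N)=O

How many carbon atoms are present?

8

Count every carbon token in the SMILES (each C, including those in ring-closure positions and inside branches).
Carbon count: 8.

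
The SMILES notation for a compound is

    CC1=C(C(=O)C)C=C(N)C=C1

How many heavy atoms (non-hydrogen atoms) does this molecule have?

11

Every atom symbol written in the SMILES (organic subset) is one heavy atom; implicit H are not written.
Heavy atoms by element → C:9, N:1, O:1.
Total: 11.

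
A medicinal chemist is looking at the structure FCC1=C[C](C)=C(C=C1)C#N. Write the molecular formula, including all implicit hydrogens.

Walk through each heavy atom and fill implicit hydrogens from standard valence (C 4, N 3, O 2, S 2, halogen 1):
  atom 1: F (halogen, monovalent) → 0 H
  atom 2: C, bond orders sum to 2 (valence 4) → 2 H
  atom 3: C, bond orders sum to 4 (valence 4) → 0 H
  atom 4: C, bond orders sum to 3 (valence 4) → 1 H
  atom 5: C with explicit H count 0
  atom 6: C, bond orders sum to 1 (valence 4) → 3 H
  atom 7: C, bond orders sum to 4 (valence 4) → 0 H
  atom 8: C, bond orders sum to 3 (valence 4) → 1 H
  atom 9: C, bond orders sum to 3 (valence 4) → 1 H
  atom 10: C, bond orders sum to 4 (valence 4) → 0 H
  atom 11: N, bond orders sum to 3 (valence 3) → 0 H
Totals → C:9, H:8, F:1, N:1.

C9H8FN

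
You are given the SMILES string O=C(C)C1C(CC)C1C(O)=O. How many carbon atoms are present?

Count every carbon token in the SMILES (each C, including those in ring-closure positions and inside branches).
Carbon count: 8.

8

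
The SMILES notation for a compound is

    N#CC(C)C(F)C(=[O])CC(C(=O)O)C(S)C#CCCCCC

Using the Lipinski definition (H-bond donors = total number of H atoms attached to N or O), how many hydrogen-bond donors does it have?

Donors: find every N or O and count the H atoms it carries.
  atom 1 (N): bond orders sum to 3 → 0 H
  atom 8 (O): bond orders sum to 2 → 0 H
  atom 12 (O): bond orders sum to 2 → 0 H
  atom 13 (O): bond orders sum to 1 → 1 H
Lipinski HBD = 1.

1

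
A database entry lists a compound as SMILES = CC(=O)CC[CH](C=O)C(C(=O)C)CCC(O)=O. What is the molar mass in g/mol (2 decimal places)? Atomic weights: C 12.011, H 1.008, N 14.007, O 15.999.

First, the molecular formula is C12H18O5 (counting implicit H from valence).
  C: 12 × 12.011 = 144.132
  H: 18 × 1.008 = 18.144
  O: 5 × 15.999 = 79.995
Sum: 12×12.011 + 18×1.008 + 5×15.999 = 242.271 → 242.27 g/mol.

242.27 g/mol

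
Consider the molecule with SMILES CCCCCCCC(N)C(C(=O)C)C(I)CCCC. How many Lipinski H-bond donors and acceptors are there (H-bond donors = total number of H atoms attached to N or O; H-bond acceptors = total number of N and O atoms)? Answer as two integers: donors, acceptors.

2, 2

Donors: find every N or O and count the H atoms it carries.
  atom 9 (N): bond orders sum to 1 → 2 H
  atom 12 (O): bond orders sum to 2 → 0 H
Lipinski HBD = 2.
Acceptors: N atoms = 1, O atoms = 1 → HBA = 2.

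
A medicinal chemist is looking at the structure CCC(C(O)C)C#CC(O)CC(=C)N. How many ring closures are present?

0

In SMILES, each pair of matching ring-closure digits denotes one ring-closing bond; the number of such bonds equals the number of independent rings.
Ring-closure bonds here: 0.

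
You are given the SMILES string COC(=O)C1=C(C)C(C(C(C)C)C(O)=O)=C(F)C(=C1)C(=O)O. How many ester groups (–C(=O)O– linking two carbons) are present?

1

The ester motif appears at heavy-atom position 3 in the SMILES.
Other groups present: 2 carboxylic acid.
Ester count: 1.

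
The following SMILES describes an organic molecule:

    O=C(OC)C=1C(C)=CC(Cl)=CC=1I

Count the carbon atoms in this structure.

9

Count every carbon token in the SMILES (each C, including those in ring-closure positions and inside branches).
Carbon count: 9.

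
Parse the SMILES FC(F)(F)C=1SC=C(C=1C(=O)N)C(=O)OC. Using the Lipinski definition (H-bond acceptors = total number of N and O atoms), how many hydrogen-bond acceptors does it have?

N atoms: 1; O atoms: 3.
Lipinski HBA = 1 + 3 = 4.

4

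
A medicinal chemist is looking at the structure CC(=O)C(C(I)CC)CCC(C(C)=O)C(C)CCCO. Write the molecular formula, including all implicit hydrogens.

Walk through each heavy atom and fill implicit hydrogens from standard valence (C 4, N 3, O 2, S 2, halogen 1):
  atom 1: C, bond orders sum to 1 (valence 4) → 3 H
  atom 2: C, bond orders sum to 4 (valence 4) → 0 H
  atom 3: O, bond orders sum to 2 (valence 2) → 0 H
  atom 4: C, bond orders sum to 3 (valence 4) → 1 H
  atom 5: C, bond orders sum to 3 (valence 4) → 1 H
  atom 6: I (halogen, monovalent) → 0 H
  atom 7: C, bond orders sum to 2 (valence 4) → 2 H
  atom 8: C, bond orders sum to 1 (valence 4) → 3 H
  atom 9: C, bond orders sum to 2 (valence 4) → 2 H
  atom 10: C, bond orders sum to 2 (valence 4) → 2 H
  atom 11: C, bond orders sum to 3 (valence 4) → 1 H
  atom 12: C, bond orders sum to 4 (valence 4) → 0 H
  atom 13: C, bond orders sum to 1 (valence 4) → 3 H
  atom 14: O, bond orders sum to 2 (valence 2) → 0 H
  atom 15: C, bond orders sum to 3 (valence 4) → 1 H
  atom 16: C, bond orders sum to 1 (valence 4) → 3 H
  atom 17: C, bond orders sum to 2 (valence 4) → 2 H
  atom 18: C, bond orders sum to 2 (valence 4) → 2 H
  atom 19: C, bond orders sum to 2 (valence 4) → 2 H
  atom 20: O, bond orders sum to 1 (valence 2) → 1 H
Totals → C:16, H:29, I:1, O:3.
In Hill order: C16H29IO3.

C16H29IO3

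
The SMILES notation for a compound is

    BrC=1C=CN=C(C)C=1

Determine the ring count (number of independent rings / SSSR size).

In SMILES, each pair of matching ring-closure digits denotes one ring-closing bond; the number of such bonds equals the number of independent rings.
Ring-closure bonds here: 1.

1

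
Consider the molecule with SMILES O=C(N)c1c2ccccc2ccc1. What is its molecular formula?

C11H9NO

Walk through each heavy atom and fill implicit hydrogens from standard valence (C 4, N 3, O 2, S 2, halogen 1); for lowercase aromatic atoms, an aromatic c carries 1 H when it has two neighbours and 0 H with three, and aromatic n carries 0 H:
  atom 1: O, bond orders sum to 2 (valence 2) → 0 H
  atom 2: C, bond orders sum to 4 (valence 4) → 0 H
  atom 3: N, bond orders sum to 1 (valence 3) → 2 H
  atom 4: aromatic c, 3 neighbours → 0 H
  atom 5: aromatic c, 3 neighbours → 0 H
  atom 6: aromatic c, 2 neighbours → 1 H
  atom 7: aromatic c, 2 neighbours → 1 H
  atom 8: aromatic c, 2 neighbours → 1 H
  atom 9: aromatic c, 2 neighbours → 1 H
  atom 10: aromatic c, 3 neighbours → 0 H
  atom 11: aromatic c, 2 neighbours → 1 H
  atom 12: aromatic c, 2 neighbours → 1 H
  atom 13: aromatic c, 2 neighbours → 1 H
Totals → C:11, H:9, N:1, O:1.
In Hill order: C11H9NO.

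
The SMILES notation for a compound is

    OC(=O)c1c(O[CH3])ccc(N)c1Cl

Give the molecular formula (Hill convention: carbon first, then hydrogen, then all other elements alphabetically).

Walk through each heavy atom and fill implicit hydrogens from standard valence (C 4, N 3, O 2, S 2, halogen 1); for lowercase aromatic atoms, an aromatic c carries 1 H when it has two neighbours and 0 H with three, and aromatic n carries 0 H:
  atom 1: O, bond orders sum to 1 (valence 2) → 1 H
  atom 2: C, bond orders sum to 4 (valence 4) → 0 H
  atom 3: O, bond orders sum to 2 (valence 2) → 0 H
  atom 4: aromatic c, 3 neighbours → 0 H
  atom 5: aromatic c, 3 neighbours → 0 H
  atom 6: O, bond orders sum to 2 (valence 2) → 0 H
  atom 7: C with explicit H count 3
  atom 8: aromatic c, 2 neighbours → 1 H
  atom 9: aromatic c, 2 neighbours → 1 H
  atom 10: aromatic c, 3 neighbours → 0 H
  atom 11: N, bond orders sum to 1 (valence 3) → 2 H
  atom 12: aromatic c, 3 neighbours → 0 H
  atom 13: Cl (halogen, monovalent) → 0 H
Totals → C:8, H:8, Cl:1, N:1, O:3.
In Hill order: C8H8ClNO3.

C8H8ClNO3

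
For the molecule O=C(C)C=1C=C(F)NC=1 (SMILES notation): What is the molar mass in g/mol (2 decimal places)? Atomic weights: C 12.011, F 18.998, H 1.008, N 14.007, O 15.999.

127.12 g/mol

First, the molecular formula is C6H6FNO (counting implicit H from valence).
  C: 6 × 12.011 = 72.066
  F: 1 × 18.998 = 18.998
  H: 6 × 1.008 = 6.048
  N: 1 × 14.007 = 14.007
  O: 1 × 15.999 = 15.999
Sum: 6×12.011 + 1×18.998 + 6×1.008 + 1×14.007 + 1×15.999 = 127.118 → 127.12 g/mol.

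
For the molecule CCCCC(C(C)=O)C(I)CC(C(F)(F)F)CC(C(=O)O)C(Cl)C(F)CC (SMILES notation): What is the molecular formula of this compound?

C18H28ClF4IO3

Walk through each heavy atom and fill implicit hydrogens from standard valence (C 4, N 3, O 2, S 2, halogen 1):
  atom 1: C, bond orders sum to 1 (valence 4) → 3 H
  atom 2: C, bond orders sum to 2 (valence 4) → 2 H
  atom 3: C, bond orders sum to 2 (valence 4) → 2 H
  atom 4: C, bond orders sum to 2 (valence 4) → 2 H
  atom 5: C, bond orders sum to 3 (valence 4) → 1 H
  atom 6: C, bond orders sum to 4 (valence 4) → 0 H
  atom 7: C, bond orders sum to 1 (valence 4) → 3 H
  atom 8: O, bond orders sum to 2 (valence 2) → 0 H
  atom 9: C, bond orders sum to 3 (valence 4) → 1 H
  atom 10: I (halogen, monovalent) → 0 H
  atom 11: C, bond orders sum to 2 (valence 4) → 2 H
  atom 12: C, bond orders sum to 3 (valence 4) → 1 H
  atom 13: C, bond orders sum to 4 (valence 4) → 0 H
  atom 14: F (halogen, monovalent) → 0 H
  atom 15: F (halogen, monovalent) → 0 H
  atom 16: F (halogen, monovalent) → 0 H
  atom 17: C, bond orders sum to 2 (valence 4) → 2 H
  atom 18: C, bond orders sum to 3 (valence 4) → 1 H
  atom 19: C, bond orders sum to 4 (valence 4) → 0 H
  atom 20: O, bond orders sum to 2 (valence 2) → 0 H
  atom 21: O, bond orders sum to 1 (valence 2) → 1 H
  atom 22: C, bond orders sum to 3 (valence 4) → 1 H
  atom 23: Cl (halogen, monovalent) → 0 H
  atom 24: C, bond orders sum to 3 (valence 4) → 1 H
  atom 25: F (halogen, monovalent) → 0 H
  atom 26: C, bond orders sum to 2 (valence 4) → 2 H
  atom 27: C, bond orders sum to 1 (valence 4) → 3 H
Totals → C:18, H:28, Cl:1, F:4, I:1, O:3.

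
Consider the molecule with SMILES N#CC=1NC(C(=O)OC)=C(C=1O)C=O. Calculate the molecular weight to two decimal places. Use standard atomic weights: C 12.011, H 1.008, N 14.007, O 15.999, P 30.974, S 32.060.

194.15 g/mol

First, the molecular formula is C8H6N2O4 (counting implicit H from valence).
  C: 8 × 12.011 = 96.088
  H: 6 × 1.008 = 6.048
  N: 2 × 14.007 = 28.014
  O: 4 × 15.999 = 63.996
Sum: 8×12.011 + 6×1.008 + 2×14.007 + 4×15.999 = 194.146 → 194.15 g/mol.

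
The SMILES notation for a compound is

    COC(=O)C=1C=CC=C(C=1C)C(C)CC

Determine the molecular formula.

C13H18O2

Walk through each heavy atom and fill implicit hydrogens from standard valence (C 4, N 3, O 2, S 2, halogen 1):
  atom 1: C, bond orders sum to 1 (valence 4) → 3 H
  atom 2: O, bond orders sum to 2 (valence 2) → 0 H
  atom 3: C, bond orders sum to 4 (valence 4) → 0 H
  atom 4: O, bond orders sum to 2 (valence 2) → 0 H
  atom 5: C, bond orders sum to 4 (valence 4) → 0 H
  atom 6: C, bond orders sum to 3 (valence 4) → 1 H
  atom 7: C, bond orders sum to 3 (valence 4) → 1 H
  atom 8: C, bond orders sum to 3 (valence 4) → 1 H
  atom 9: C, bond orders sum to 4 (valence 4) → 0 H
  atom 10: C, bond orders sum to 4 (valence 4) → 0 H
  atom 11: C, bond orders sum to 1 (valence 4) → 3 H
  atom 12: C, bond orders sum to 3 (valence 4) → 1 H
  atom 13: C, bond orders sum to 1 (valence 4) → 3 H
  atom 14: C, bond orders sum to 2 (valence 4) → 2 H
  atom 15: C, bond orders sum to 1 (valence 4) → 3 H
Totals → C:13, H:18, O:2.
In Hill order: C13H18O2.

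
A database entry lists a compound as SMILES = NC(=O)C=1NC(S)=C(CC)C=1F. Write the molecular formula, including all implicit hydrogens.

Walk through each heavy atom and fill implicit hydrogens from standard valence (C 4, N 3, O 2, S 2, halogen 1):
  atom 1: N, bond orders sum to 1 (valence 3) → 2 H
  atom 2: C, bond orders sum to 4 (valence 4) → 0 H
  atom 3: O, bond orders sum to 2 (valence 2) → 0 H
  atom 4: C, bond orders sum to 4 (valence 4) → 0 H
  atom 5: N, bond orders sum to 2 (valence 3) → 1 H
  atom 6: C, bond orders sum to 4 (valence 4) → 0 H
  atom 7: S, bond orders sum to 1 (valence 2) → 1 H
  atom 8: C, bond orders sum to 4 (valence 4) → 0 H
  atom 9: C, bond orders sum to 2 (valence 4) → 2 H
  atom 10: C, bond orders sum to 1 (valence 4) → 3 H
  atom 11: C, bond orders sum to 4 (valence 4) → 0 H
  atom 12: F (halogen, monovalent) → 0 H
Totals → C:7, H:9, F:1, N:2, O:1, S:1.

C7H9FN2OS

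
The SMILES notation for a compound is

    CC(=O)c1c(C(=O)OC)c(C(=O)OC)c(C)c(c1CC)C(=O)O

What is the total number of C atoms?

16

Count every carbon token in the SMILES (each C, including those in ring-closure positions and inside branches).
Carbon count: 16.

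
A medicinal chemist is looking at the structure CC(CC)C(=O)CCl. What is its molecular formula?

Walk through each heavy atom and fill implicit hydrogens from standard valence (C 4, N 3, O 2, S 2, halogen 1):
  atom 1: C, bond orders sum to 1 (valence 4) → 3 H
  atom 2: C, bond orders sum to 3 (valence 4) → 1 H
  atom 3: C, bond orders sum to 2 (valence 4) → 2 H
  atom 4: C, bond orders sum to 1 (valence 4) → 3 H
  atom 5: C, bond orders sum to 4 (valence 4) → 0 H
  atom 6: O, bond orders sum to 2 (valence 2) → 0 H
  atom 7: C, bond orders sum to 2 (valence 4) → 2 H
  atom 8: Cl (halogen, monovalent) → 0 H
Totals → C:6, H:11, Cl:1, O:1.
In Hill order: C6H11ClO.

C6H11ClO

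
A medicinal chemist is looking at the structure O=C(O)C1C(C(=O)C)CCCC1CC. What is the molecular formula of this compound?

Walk through each heavy atom and fill implicit hydrogens from standard valence (C 4, N 3, O 2, S 2, halogen 1):
  atom 1: O, bond orders sum to 2 (valence 2) → 0 H
  atom 2: C, bond orders sum to 4 (valence 4) → 0 H
  atom 3: O, bond orders sum to 1 (valence 2) → 1 H
  atom 4: C, bond orders sum to 3 (valence 4) → 1 H
  atom 5: C, bond orders sum to 3 (valence 4) → 1 H
  atom 6: C, bond orders sum to 4 (valence 4) → 0 H
  atom 7: O, bond orders sum to 2 (valence 2) → 0 H
  atom 8: C, bond orders sum to 1 (valence 4) → 3 H
  atom 9: C, bond orders sum to 2 (valence 4) → 2 H
  atom 10: C, bond orders sum to 2 (valence 4) → 2 H
  atom 11: C, bond orders sum to 2 (valence 4) → 2 H
  atom 12: C, bond orders sum to 3 (valence 4) → 1 H
  atom 13: C, bond orders sum to 2 (valence 4) → 2 H
  atom 14: C, bond orders sum to 1 (valence 4) → 3 H
Totals → C:11, H:18, O:3.

C11H18O3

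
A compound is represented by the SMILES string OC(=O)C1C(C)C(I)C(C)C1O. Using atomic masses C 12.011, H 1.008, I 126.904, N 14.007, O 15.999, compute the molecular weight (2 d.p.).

284.09 g/mol

First, the molecular formula is C8H13IO3 (counting implicit H from valence).
  C: 8 × 12.011 = 96.088
  H: 13 × 1.008 = 13.104
  I: 1 × 126.904 = 126.904
  O: 3 × 15.999 = 47.997
Sum: 8×12.011 + 13×1.008 + 1×126.904 + 3×15.999 = 284.093 → 284.09 g/mol.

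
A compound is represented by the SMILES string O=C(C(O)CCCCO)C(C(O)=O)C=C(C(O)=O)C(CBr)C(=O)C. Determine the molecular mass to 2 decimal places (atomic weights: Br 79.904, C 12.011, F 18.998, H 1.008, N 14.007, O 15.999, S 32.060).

First, the molecular formula is C15H21BrO8 (counting implicit H from valence).
  Br: 1 × 79.904 = 79.904
  C: 15 × 12.011 = 180.165
  H: 21 × 1.008 = 21.168
  O: 8 × 15.999 = 127.992
Sum: 1×79.904 + 15×12.011 + 21×1.008 + 8×15.999 = 409.229 → 409.23 g/mol.

409.23 g/mol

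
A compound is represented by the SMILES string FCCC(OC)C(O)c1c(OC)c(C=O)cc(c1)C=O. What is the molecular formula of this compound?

C14H17FO5

Walk through each heavy atom and fill implicit hydrogens from standard valence (C 4, N 3, O 2, S 2, halogen 1); for lowercase aromatic atoms, an aromatic c carries 1 H when it has two neighbours and 0 H with three, and aromatic n carries 0 H:
  atom 1: F (halogen, monovalent) → 0 H
  atom 2: C, bond orders sum to 2 (valence 4) → 2 H
  atom 3: C, bond orders sum to 2 (valence 4) → 2 H
  atom 4: C, bond orders sum to 3 (valence 4) → 1 H
  atom 5: O, bond orders sum to 2 (valence 2) → 0 H
  atom 6: C, bond orders sum to 1 (valence 4) → 3 H
  atom 7: C, bond orders sum to 3 (valence 4) → 1 H
  atom 8: O, bond orders sum to 1 (valence 2) → 1 H
  atom 9: aromatic c, 3 neighbours → 0 H
  atom 10: aromatic c, 3 neighbours → 0 H
  atom 11: O, bond orders sum to 2 (valence 2) → 0 H
  atom 12: C, bond orders sum to 1 (valence 4) → 3 H
  atom 13: aromatic c, 3 neighbours → 0 H
  atom 14: C, bond orders sum to 3 (valence 4) → 1 H
  atom 15: O, bond orders sum to 2 (valence 2) → 0 H
  atom 16: aromatic c, 2 neighbours → 1 H
  atom 17: aromatic c, 3 neighbours → 0 H
  atom 18: aromatic c, 2 neighbours → 1 H
  atom 19: C, bond orders sum to 3 (valence 4) → 1 H
  atom 20: O, bond orders sum to 2 (valence 2) → 0 H
Totals → C:14, H:17, F:1, O:5.
In Hill order: C14H17FO5.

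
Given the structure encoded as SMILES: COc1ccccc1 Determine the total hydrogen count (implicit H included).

Walk through each heavy atom and fill implicit hydrogens from standard valence (C 4, N 3, O 2, S 2, halogen 1); for lowercase aromatic atoms, an aromatic c carries 1 H when it has two neighbours and 0 H with three, and aromatic n carries 0 H:
  atom 1: C, bond orders sum to 1 (valence 4) → 3 H
  atom 2: O, bond orders sum to 2 (valence 2) → 0 H
  atom 3: aromatic c, 3 neighbours → 0 H
  atom 4: aromatic c, 2 neighbours → 1 H
  atom 5: aromatic c, 2 neighbours → 1 H
  atom 6: aromatic c, 2 neighbours → 1 H
  atom 7: aromatic c, 2 neighbours → 1 H
  atom 8: aromatic c, 2 neighbours → 1 H
Total hydrogens: 8.

8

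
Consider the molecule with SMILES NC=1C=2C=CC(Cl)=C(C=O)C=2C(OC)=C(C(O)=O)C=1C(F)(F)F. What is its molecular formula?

C14H9ClF3NO4

Walk through each heavy atom and fill implicit hydrogens from standard valence (C 4, N 3, O 2, S 2, halogen 1):
  atom 1: N, bond orders sum to 1 (valence 3) → 2 H
  atom 2: C, bond orders sum to 4 (valence 4) → 0 H
  atom 3: C, bond orders sum to 4 (valence 4) → 0 H
  atom 4: C, bond orders sum to 3 (valence 4) → 1 H
  atom 5: C, bond orders sum to 3 (valence 4) → 1 H
  atom 6: C, bond orders sum to 4 (valence 4) → 0 H
  atom 7: Cl (halogen, monovalent) → 0 H
  atom 8: C, bond orders sum to 4 (valence 4) → 0 H
  atom 9: C, bond orders sum to 3 (valence 4) → 1 H
  atom 10: O, bond orders sum to 2 (valence 2) → 0 H
  atom 11: C, bond orders sum to 4 (valence 4) → 0 H
  atom 12: C, bond orders sum to 4 (valence 4) → 0 H
  atom 13: O, bond orders sum to 2 (valence 2) → 0 H
  atom 14: C, bond orders sum to 1 (valence 4) → 3 H
  atom 15: C, bond orders sum to 4 (valence 4) → 0 H
  atom 16: C, bond orders sum to 4 (valence 4) → 0 H
  atom 17: O, bond orders sum to 1 (valence 2) → 1 H
  atom 18: O, bond orders sum to 2 (valence 2) → 0 H
  atom 19: C, bond orders sum to 4 (valence 4) → 0 H
  atom 20: C, bond orders sum to 4 (valence 4) → 0 H
  atom 21: F (halogen, monovalent) → 0 H
  atom 22: F (halogen, monovalent) → 0 H
  atom 23: F (halogen, monovalent) → 0 H
Totals → C:14, H:9, Cl:1, F:3, N:1, O:4.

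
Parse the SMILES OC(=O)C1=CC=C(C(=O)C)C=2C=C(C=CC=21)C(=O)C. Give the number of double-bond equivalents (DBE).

10

Degree of unsaturation = (number of rings) + (number of π bonds).
Ring closures in the SMILES: 2.
π bonds: 8 double bonds (each 1 DoU) → 8 DoU from unsaturation.
Total DoU = 2 + 8 = 10.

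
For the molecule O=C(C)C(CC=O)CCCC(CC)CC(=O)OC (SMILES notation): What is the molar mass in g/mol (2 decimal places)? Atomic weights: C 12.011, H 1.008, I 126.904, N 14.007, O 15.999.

256.34 g/mol

First, the molecular formula is C14H24O4 (counting implicit H from valence).
  C: 14 × 12.011 = 168.154
  H: 24 × 1.008 = 24.192
  O: 4 × 15.999 = 63.996
Sum: 14×12.011 + 24×1.008 + 4×15.999 = 256.342 → 256.34 g/mol.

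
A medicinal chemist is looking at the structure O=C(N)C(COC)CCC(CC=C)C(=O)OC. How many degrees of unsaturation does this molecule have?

3

Molecular formula: C12H21NO4.
DoU = (2C + 2 + N − H − X) / 2, where X is the halogen count and O/S are ignored.
    = (2·12 + 2 + 1 − 21 − 0) / 2 = 6 / 2 = 3.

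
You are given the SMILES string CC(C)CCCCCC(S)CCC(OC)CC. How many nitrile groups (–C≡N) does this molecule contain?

0

Scan the SMILES for the nitrile motif — none present.
Groups that are present: 1 ether, 1 thiol.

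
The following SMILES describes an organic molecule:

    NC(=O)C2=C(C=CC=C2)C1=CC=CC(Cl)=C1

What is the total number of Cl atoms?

1

Scan the SMILES for Cl atoms (remember two-letter symbols like Cl and Br are single atoms).
Chlorine count: 1.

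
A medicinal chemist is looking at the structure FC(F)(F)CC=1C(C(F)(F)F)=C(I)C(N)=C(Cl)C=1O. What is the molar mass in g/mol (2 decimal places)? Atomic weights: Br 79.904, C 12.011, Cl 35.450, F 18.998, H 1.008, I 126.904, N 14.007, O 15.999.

419.49 g/mol

First, the molecular formula is C9H5ClF6INO (counting implicit H from valence).
  C: 9 × 12.011 = 108.099
  Cl: 1 × 35.450 = 35.450
  F: 6 × 18.998 = 113.988
  H: 5 × 1.008 = 5.040
  I: 1 × 126.904 = 126.904
  N: 1 × 14.007 = 14.007
  O: 1 × 15.999 = 15.999
Sum: 9×12.011 + 1×35.450 + 6×18.998 + 5×1.008 + 1×126.904 + 1×14.007 + 1×15.999 = 419.487 → 419.49 g/mol.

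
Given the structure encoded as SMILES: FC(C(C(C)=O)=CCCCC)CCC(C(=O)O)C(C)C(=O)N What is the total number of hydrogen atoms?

Walk through each heavy atom and fill implicit hydrogens from standard valence (C 4, N 3, O 2, S 2, halogen 1):
  atom 1: F (halogen, monovalent) → 0 H
  atom 2: C, bond orders sum to 3 (valence 4) → 1 H
  atom 3: C, bond orders sum to 4 (valence 4) → 0 H
  atom 4: C, bond orders sum to 4 (valence 4) → 0 H
  atom 5: C, bond orders sum to 1 (valence 4) → 3 H
  atom 6: O, bond orders sum to 2 (valence 2) → 0 H
  atom 7: C, bond orders sum to 3 (valence 4) → 1 H
  atom 8: C, bond orders sum to 2 (valence 4) → 2 H
  atom 9: C, bond orders sum to 2 (valence 4) → 2 H
  atom 10: C, bond orders sum to 2 (valence 4) → 2 H
  atom 11: C, bond orders sum to 1 (valence 4) → 3 H
  atom 12: C, bond orders sum to 2 (valence 4) → 2 H
  atom 13: C, bond orders sum to 2 (valence 4) → 2 H
  atom 14: C, bond orders sum to 3 (valence 4) → 1 H
  atom 15: C, bond orders sum to 4 (valence 4) → 0 H
  atom 16: O, bond orders sum to 2 (valence 2) → 0 H
  atom 17: O, bond orders sum to 1 (valence 2) → 1 H
  atom 18: C, bond orders sum to 3 (valence 4) → 1 H
  atom 19: C, bond orders sum to 1 (valence 4) → 3 H
  atom 20: C, bond orders sum to 4 (valence 4) → 0 H
  atom 21: O, bond orders sum to 2 (valence 2) → 0 H
  atom 22: N, bond orders sum to 1 (valence 3) → 2 H
Total hydrogens: 26.

26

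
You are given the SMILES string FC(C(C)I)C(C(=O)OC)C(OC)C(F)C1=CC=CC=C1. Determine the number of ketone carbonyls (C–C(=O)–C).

Scan the SMILES for the ketone motif — none present.
Groups that are present: 1 ester, 1 ether.

0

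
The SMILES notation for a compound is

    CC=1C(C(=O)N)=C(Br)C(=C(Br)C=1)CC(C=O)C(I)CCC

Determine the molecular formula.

C15H18Br2INO2

Walk through each heavy atom and fill implicit hydrogens from standard valence (C 4, N 3, O 2, S 2, halogen 1):
  atom 1: C, bond orders sum to 1 (valence 4) → 3 H
  atom 2: C, bond orders sum to 4 (valence 4) → 0 H
  atom 3: C, bond orders sum to 4 (valence 4) → 0 H
  atom 4: C, bond orders sum to 4 (valence 4) → 0 H
  atom 5: O, bond orders sum to 2 (valence 2) → 0 H
  atom 6: N, bond orders sum to 1 (valence 3) → 2 H
  atom 7: C, bond orders sum to 4 (valence 4) → 0 H
  atom 8: Br (halogen, monovalent) → 0 H
  atom 9: C, bond orders sum to 4 (valence 4) → 0 H
  atom 10: C, bond orders sum to 4 (valence 4) → 0 H
  atom 11: Br (halogen, monovalent) → 0 H
  atom 12: C, bond orders sum to 3 (valence 4) → 1 H
  atom 13: C, bond orders sum to 2 (valence 4) → 2 H
  atom 14: C, bond orders sum to 3 (valence 4) → 1 H
  atom 15: C, bond orders sum to 3 (valence 4) → 1 H
  atom 16: O, bond orders sum to 2 (valence 2) → 0 H
  atom 17: C, bond orders sum to 3 (valence 4) → 1 H
  atom 18: I (halogen, monovalent) → 0 H
  atom 19: C, bond orders sum to 2 (valence 4) → 2 H
  atom 20: C, bond orders sum to 2 (valence 4) → 2 H
  atom 21: C, bond orders sum to 1 (valence 4) → 3 H
Totals → C:15, H:18, Br:2, I:1, N:1, O:2.
In Hill order: C15H18Br2INO2.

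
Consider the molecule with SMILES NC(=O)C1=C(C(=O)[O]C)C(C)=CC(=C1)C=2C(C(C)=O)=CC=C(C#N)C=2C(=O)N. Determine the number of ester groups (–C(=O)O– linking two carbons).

1

The ester motif appears at heavy-atom position 6 in the SMILES.
Other groups present: 2 amide, 1 ketone, 1 nitrile.
Ester count: 1.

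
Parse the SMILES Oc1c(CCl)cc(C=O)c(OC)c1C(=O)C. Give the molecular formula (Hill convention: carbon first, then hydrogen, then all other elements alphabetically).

Walk through each heavy atom and fill implicit hydrogens from standard valence (C 4, N 3, O 2, S 2, halogen 1); for lowercase aromatic atoms, an aromatic c carries 1 H when it has two neighbours and 0 H with three, and aromatic n carries 0 H:
  atom 1: O, bond orders sum to 1 (valence 2) → 1 H
  atom 2: aromatic c, 3 neighbours → 0 H
  atom 3: aromatic c, 3 neighbours → 0 H
  atom 4: C, bond orders sum to 2 (valence 4) → 2 H
  atom 5: Cl (halogen, monovalent) → 0 H
  atom 6: aromatic c, 2 neighbours → 1 H
  atom 7: aromatic c, 3 neighbours → 0 H
  atom 8: C, bond orders sum to 3 (valence 4) → 1 H
  atom 9: O, bond orders sum to 2 (valence 2) → 0 H
  atom 10: aromatic c, 3 neighbours → 0 H
  atom 11: O, bond orders sum to 2 (valence 2) → 0 H
  atom 12: C, bond orders sum to 1 (valence 4) → 3 H
  atom 13: aromatic c, 3 neighbours → 0 H
  atom 14: C, bond orders sum to 4 (valence 4) → 0 H
  atom 15: O, bond orders sum to 2 (valence 2) → 0 H
  atom 16: C, bond orders sum to 1 (valence 4) → 3 H
Totals → C:11, H:11, Cl:1, O:4.
In Hill order: C11H11ClO4.

C11H11ClO4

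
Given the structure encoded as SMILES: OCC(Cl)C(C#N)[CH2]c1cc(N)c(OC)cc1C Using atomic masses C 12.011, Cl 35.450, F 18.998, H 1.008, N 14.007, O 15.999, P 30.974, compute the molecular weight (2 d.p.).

First, the molecular formula is C13H17ClN2O2 (counting implicit H from valence).
  C: 13 × 12.011 = 156.143
  Cl: 1 × 35.450 = 35.450
  H: 17 × 1.008 = 17.136
  N: 2 × 14.007 = 28.014
  O: 2 × 15.999 = 31.998
Sum: 13×12.011 + 1×35.450 + 17×1.008 + 2×14.007 + 2×15.999 = 268.741 → 268.74 g/mol.

268.74 g/mol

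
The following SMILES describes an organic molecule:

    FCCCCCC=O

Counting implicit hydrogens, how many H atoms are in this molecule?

11

Walk through each heavy atom and fill implicit hydrogens from standard valence (C 4, N 3, O 2, S 2, halogen 1):
  atom 1: F (halogen, monovalent) → 0 H
  atom 2: C, bond orders sum to 2 (valence 4) → 2 H
  atom 3: C, bond orders sum to 2 (valence 4) → 2 H
  atom 4: C, bond orders sum to 2 (valence 4) → 2 H
  atom 5: C, bond orders sum to 2 (valence 4) → 2 H
  atom 6: C, bond orders sum to 2 (valence 4) → 2 H
  atom 7: C, bond orders sum to 3 (valence 4) → 1 H
  atom 8: O, bond orders sum to 2 (valence 2) → 0 H
Total hydrogens: 11.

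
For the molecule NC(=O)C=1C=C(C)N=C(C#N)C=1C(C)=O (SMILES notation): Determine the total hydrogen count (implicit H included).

9

Walk through each heavy atom and fill implicit hydrogens from standard valence (C 4, N 3, O 2, S 2, halogen 1):
  atom 1: N, bond orders sum to 1 (valence 3) → 2 H
  atom 2: C, bond orders sum to 4 (valence 4) → 0 H
  atom 3: O, bond orders sum to 2 (valence 2) → 0 H
  atom 4: C, bond orders sum to 4 (valence 4) → 0 H
  atom 5: C, bond orders sum to 3 (valence 4) → 1 H
  atom 6: C, bond orders sum to 4 (valence 4) → 0 H
  atom 7: C, bond orders sum to 1 (valence 4) → 3 H
  atom 8: N, bond orders sum to 3 (valence 3) → 0 H
  atom 9: C, bond orders sum to 4 (valence 4) → 0 H
  atom 10: C, bond orders sum to 4 (valence 4) → 0 H
  atom 11: N, bond orders sum to 3 (valence 3) → 0 H
  atom 12: C, bond orders sum to 4 (valence 4) → 0 H
  atom 13: C, bond orders sum to 4 (valence 4) → 0 H
  atom 14: C, bond orders sum to 1 (valence 4) → 3 H
  atom 15: O, bond orders sum to 2 (valence 2) → 0 H
Total hydrogens: 9.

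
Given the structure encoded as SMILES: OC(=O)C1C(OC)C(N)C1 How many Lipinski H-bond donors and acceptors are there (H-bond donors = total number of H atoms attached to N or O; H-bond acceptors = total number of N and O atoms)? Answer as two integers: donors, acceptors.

Donors: find every N or O and count the H atoms it carries.
  atom 1 (O): bond orders sum to 1 → 1 H
  atom 3 (O): bond orders sum to 2 → 0 H
  atom 6 (O): bond orders sum to 2 → 0 H
  atom 9 (N): bond orders sum to 1 → 2 H
Lipinski HBD = 3.
Acceptors: N atoms = 1, O atoms = 3 → HBA = 4.

3, 4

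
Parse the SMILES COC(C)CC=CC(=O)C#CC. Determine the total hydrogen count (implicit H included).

Walk through each heavy atom and fill implicit hydrogens from standard valence (C 4, N 3, O 2, S 2, halogen 1):
  atom 1: C, bond orders sum to 1 (valence 4) → 3 H
  atom 2: O, bond orders sum to 2 (valence 2) → 0 H
  atom 3: C, bond orders sum to 3 (valence 4) → 1 H
  atom 4: C, bond orders sum to 1 (valence 4) → 3 H
  atom 5: C, bond orders sum to 2 (valence 4) → 2 H
  atom 6: C, bond orders sum to 3 (valence 4) → 1 H
  atom 7: C, bond orders sum to 3 (valence 4) → 1 H
  atom 8: C, bond orders sum to 4 (valence 4) → 0 H
  atom 9: O, bond orders sum to 2 (valence 2) → 0 H
  atom 10: C, bond orders sum to 4 (valence 4) → 0 H
  atom 11: C, bond orders sum to 4 (valence 4) → 0 H
  atom 12: C, bond orders sum to 1 (valence 4) → 3 H
Total hydrogens: 14.

14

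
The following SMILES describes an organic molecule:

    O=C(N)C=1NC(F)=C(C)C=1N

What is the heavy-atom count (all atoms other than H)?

Every atom symbol written in the SMILES (organic subset) is one heavy atom; implicit H are not written.
Heavy atoms by element → C:6, F:1, N:3, O:1.
Total: 11.

11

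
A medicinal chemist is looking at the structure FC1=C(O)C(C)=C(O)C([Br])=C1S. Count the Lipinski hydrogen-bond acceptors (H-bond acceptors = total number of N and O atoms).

N atoms: 0; O atoms: 2.
Lipinski HBA = 0 + 2 = 2.

2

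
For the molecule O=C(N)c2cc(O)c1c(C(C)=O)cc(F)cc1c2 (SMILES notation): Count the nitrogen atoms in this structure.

1

Scan the SMILES for N atoms (remember two-letter symbols like Cl and Br are single atoms).
Nitrogen count: 1.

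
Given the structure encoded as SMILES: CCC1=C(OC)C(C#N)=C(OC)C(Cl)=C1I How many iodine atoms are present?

Scan the SMILES for I atoms (remember two-letter symbols like Cl and Br are single atoms).
Iodine count: 1.

1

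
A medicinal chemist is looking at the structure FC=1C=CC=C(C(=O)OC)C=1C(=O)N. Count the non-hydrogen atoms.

Every atom symbol written in the SMILES (organic subset) is one heavy atom; implicit H are not written.
Heavy atoms by element → C:9, F:1, N:1, O:3.
Total: 14.

14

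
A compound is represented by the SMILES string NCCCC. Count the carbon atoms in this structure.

4

Count every carbon token in the SMILES (each C, including those in ring-closure positions and inside branches).
Carbon count: 4.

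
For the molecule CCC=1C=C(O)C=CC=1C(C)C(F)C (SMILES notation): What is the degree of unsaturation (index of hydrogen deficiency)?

4

Molecular formula: C12H17FO.
DoU = (2C + 2 + N − H − X) / 2, where X is the halogen count and O/S are ignored.
    = (2·12 + 2 + 0 − 17 − 1) / 2 = 8 / 2 = 4.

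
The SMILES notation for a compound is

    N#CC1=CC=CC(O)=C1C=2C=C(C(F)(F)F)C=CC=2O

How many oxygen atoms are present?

Scan the SMILES for O atoms (remember two-letter symbols like Cl and Br are single atoms).
Oxygen count: 2.

2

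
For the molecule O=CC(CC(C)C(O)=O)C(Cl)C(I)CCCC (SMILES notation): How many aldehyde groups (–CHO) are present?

1

The aldehyde motif appears at heavy-atom position 2 in the SMILES.
Other groups present: 1 carboxylic acid.
Aldehyde count: 1.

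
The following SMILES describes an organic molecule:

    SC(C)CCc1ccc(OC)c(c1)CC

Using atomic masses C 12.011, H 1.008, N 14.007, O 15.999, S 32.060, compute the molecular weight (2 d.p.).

First, the molecular formula is C13H20OS (counting implicit H from valence).
  C: 13 × 12.011 = 156.143
  H: 20 × 1.008 = 20.160
  O: 1 × 15.999 = 15.999
  S: 1 × 32.060 = 32.060
Sum: 13×12.011 + 20×1.008 + 1×15.999 + 1×32.060 = 224.362 → 224.36 g/mol.

224.36 g/mol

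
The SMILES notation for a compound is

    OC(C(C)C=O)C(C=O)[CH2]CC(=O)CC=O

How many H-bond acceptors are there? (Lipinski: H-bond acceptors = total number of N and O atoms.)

5

N atoms: 0; O atoms: 5.
Lipinski HBA = 0 + 5 = 5.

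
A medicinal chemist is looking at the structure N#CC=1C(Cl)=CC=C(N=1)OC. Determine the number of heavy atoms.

11

Every atom symbol written in the SMILES (organic subset) is one heavy atom; implicit H are not written.
Heavy atoms by element → C:7, Cl:1, N:2, O:1.
Total: 11.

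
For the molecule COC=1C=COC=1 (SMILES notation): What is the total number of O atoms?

Scan the SMILES for O atoms (remember two-letter symbols like Cl and Br are single atoms).
Oxygen count: 2.

2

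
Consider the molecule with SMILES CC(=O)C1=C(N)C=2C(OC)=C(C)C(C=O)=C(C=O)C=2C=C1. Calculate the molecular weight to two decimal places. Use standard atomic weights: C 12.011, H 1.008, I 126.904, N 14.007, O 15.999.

285.30 g/mol

First, the molecular formula is C16H15NO4 (counting implicit H from valence).
  C: 16 × 12.011 = 192.176
  H: 15 × 1.008 = 15.120
  N: 1 × 14.007 = 14.007
  O: 4 × 15.999 = 63.996
Sum: 16×12.011 + 15×1.008 + 1×14.007 + 4×15.999 = 285.299 → 285.30 g/mol.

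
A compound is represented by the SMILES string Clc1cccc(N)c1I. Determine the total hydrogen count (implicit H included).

5

Walk through each heavy atom and fill implicit hydrogens from standard valence (C 4, N 3, O 2, S 2, halogen 1); for lowercase aromatic atoms, an aromatic c carries 1 H when it has two neighbours and 0 H with three, and aromatic n carries 0 H:
  atom 1: Cl (halogen, monovalent) → 0 H
  atom 2: aromatic c, 3 neighbours → 0 H
  atom 3: aromatic c, 2 neighbours → 1 H
  atom 4: aromatic c, 2 neighbours → 1 H
  atom 5: aromatic c, 2 neighbours → 1 H
  atom 6: aromatic c, 3 neighbours → 0 H
  atom 7: N, bond orders sum to 1 (valence 3) → 2 H
  atom 8: aromatic c, 3 neighbours → 0 H
  atom 9: I (halogen, monovalent) → 0 H
Total hydrogens: 5.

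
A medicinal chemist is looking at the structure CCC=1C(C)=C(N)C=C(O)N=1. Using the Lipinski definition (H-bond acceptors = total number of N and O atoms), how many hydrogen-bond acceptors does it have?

3

N atoms: 2; O atoms: 1.
Lipinski HBA = 2 + 1 = 3.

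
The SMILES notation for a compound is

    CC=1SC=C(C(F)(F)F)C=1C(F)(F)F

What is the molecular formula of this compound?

C7H4F6S

Walk through each heavy atom and fill implicit hydrogens from standard valence (C 4, N 3, O 2, S 2, halogen 1):
  atom 1: C, bond orders sum to 1 (valence 4) → 3 H
  atom 2: C, bond orders sum to 4 (valence 4) → 0 H
  atom 3: S, bond orders sum to 2 (valence 2) → 0 H
  atom 4: C, bond orders sum to 3 (valence 4) → 1 H
  atom 5: C, bond orders sum to 4 (valence 4) → 0 H
  atom 6: C, bond orders sum to 4 (valence 4) → 0 H
  atom 7: F (halogen, monovalent) → 0 H
  atom 8: F (halogen, monovalent) → 0 H
  atom 9: F (halogen, monovalent) → 0 H
  atom 10: C, bond orders sum to 4 (valence 4) → 0 H
  atom 11: C, bond orders sum to 4 (valence 4) → 0 H
  atom 12: F (halogen, monovalent) → 0 H
  atom 13: F (halogen, monovalent) → 0 H
  atom 14: F (halogen, monovalent) → 0 H
Totals → C:7, H:4, F:6, S:1.
In Hill order: C7H4F6S.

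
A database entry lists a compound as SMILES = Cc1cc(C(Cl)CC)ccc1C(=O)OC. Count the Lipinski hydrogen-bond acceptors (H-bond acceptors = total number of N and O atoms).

N atoms: 0; O atoms: 2.
Lipinski HBA = 0 + 2 = 2.

2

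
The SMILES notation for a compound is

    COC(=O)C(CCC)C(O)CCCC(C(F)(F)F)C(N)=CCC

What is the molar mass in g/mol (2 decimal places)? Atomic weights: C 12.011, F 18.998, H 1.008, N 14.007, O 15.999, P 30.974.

339.40 g/mol

First, the molecular formula is C16H28F3NO3 (counting implicit H from valence).
  C: 16 × 12.011 = 192.176
  F: 3 × 18.998 = 56.994
  H: 28 × 1.008 = 28.224
  N: 1 × 14.007 = 14.007
  O: 3 × 15.999 = 47.997
Sum: 16×12.011 + 3×18.998 + 28×1.008 + 1×14.007 + 3×15.999 = 339.398 → 339.40 g/mol.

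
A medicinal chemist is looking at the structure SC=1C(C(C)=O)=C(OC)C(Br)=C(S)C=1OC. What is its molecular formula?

C10H11BrO3S2

Walk through each heavy atom and fill implicit hydrogens from standard valence (C 4, N 3, O 2, S 2, halogen 1):
  atom 1: S, bond orders sum to 1 (valence 2) → 1 H
  atom 2: C, bond orders sum to 4 (valence 4) → 0 H
  atom 3: C, bond orders sum to 4 (valence 4) → 0 H
  atom 4: C, bond orders sum to 4 (valence 4) → 0 H
  atom 5: C, bond orders sum to 1 (valence 4) → 3 H
  atom 6: O, bond orders sum to 2 (valence 2) → 0 H
  atom 7: C, bond orders sum to 4 (valence 4) → 0 H
  atom 8: O, bond orders sum to 2 (valence 2) → 0 H
  atom 9: C, bond orders sum to 1 (valence 4) → 3 H
  atom 10: C, bond orders sum to 4 (valence 4) → 0 H
  atom 11: Br (halogen, monovalent) → 0 H
  atom 12: C, bond orders sum to 4 (valence 4) → 0 H
  atom 13: S, bond orders sum to 1 (valence 2) → 1 H
  atom 14: C, bond orders sum to 4 (valence 4) → 0 H
  atom 15: O, bond orders sum to 2 (valence 2) → 0 H
  atom 16: C, bond orders sum to 1 (valence 4) → 3 H
Totals → C:10, H:11, Br:1, O:3, S:2.
In Hill order: C10H11BrO3S2.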